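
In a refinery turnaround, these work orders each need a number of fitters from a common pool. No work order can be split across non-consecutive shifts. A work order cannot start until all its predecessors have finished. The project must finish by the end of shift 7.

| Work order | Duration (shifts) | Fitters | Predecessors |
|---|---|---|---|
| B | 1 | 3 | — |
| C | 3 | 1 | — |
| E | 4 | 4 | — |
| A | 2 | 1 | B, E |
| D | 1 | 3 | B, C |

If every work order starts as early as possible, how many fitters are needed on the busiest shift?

8

Early-start schedule: B@1, C@1, E@1, A@5, D@4.
Load per shift: shift 1: 8, shift 2: 5, shift 3: 5, shift 4: 7, shift 5: 1, shift 6: 1, shift 7: 0.
Peak is 8.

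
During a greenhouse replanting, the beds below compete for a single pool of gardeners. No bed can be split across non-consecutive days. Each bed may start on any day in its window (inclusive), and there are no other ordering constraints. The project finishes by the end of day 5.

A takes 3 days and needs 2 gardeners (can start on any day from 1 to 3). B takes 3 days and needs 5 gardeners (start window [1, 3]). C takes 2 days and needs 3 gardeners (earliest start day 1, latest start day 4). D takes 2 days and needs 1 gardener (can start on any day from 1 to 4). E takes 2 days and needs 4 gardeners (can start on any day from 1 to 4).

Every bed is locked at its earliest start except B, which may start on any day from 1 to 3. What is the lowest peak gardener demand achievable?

B@1: d1:15  d2:15  d3:7  d4:0  d5:0 → peak 15
B@2: d1:10  d2:15  d3:7  d4:5  d5:0 → peak 15
B@3: d1:10  d2:10  d3:7  d4:5  d5:5 → peak 10
Best is B@3, peak 10.

10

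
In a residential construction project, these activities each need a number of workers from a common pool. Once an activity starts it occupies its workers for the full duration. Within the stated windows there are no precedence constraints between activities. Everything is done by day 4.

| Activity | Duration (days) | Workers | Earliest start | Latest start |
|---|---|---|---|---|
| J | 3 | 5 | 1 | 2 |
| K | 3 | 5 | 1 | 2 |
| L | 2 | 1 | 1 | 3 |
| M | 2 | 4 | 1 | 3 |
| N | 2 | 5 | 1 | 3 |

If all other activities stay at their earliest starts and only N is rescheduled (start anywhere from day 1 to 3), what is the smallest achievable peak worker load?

15

N@1: d1:20  d2:20  d3:10  d4:0 → peak 20
N@2: d1:15  d2:20  d3:15  d4:0 → peak 20
N@3: d1:15  d2:15  d3:15  d4:5 → peak 15
Best is N@3, peak 15.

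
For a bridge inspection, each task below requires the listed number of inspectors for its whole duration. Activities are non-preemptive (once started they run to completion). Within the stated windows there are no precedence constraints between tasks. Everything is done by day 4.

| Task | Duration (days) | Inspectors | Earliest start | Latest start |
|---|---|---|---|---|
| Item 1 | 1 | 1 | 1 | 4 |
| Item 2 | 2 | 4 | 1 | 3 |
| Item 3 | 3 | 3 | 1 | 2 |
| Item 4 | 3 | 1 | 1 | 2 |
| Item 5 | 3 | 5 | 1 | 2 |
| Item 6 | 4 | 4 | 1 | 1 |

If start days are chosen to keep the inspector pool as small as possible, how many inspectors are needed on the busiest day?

Early-start (Item 1@1, Item 2@1, Item 3@1, Item 4@1, Item 5@1, Item 6@1) gives peak 18: d1:18  d2:17  d3:13  d4:4.
Shift Item 5→2.
Schedule Item 1@1, Item 2@1, Item 3@1, Item 4@1, Item 5@2, Item 6@1: d1:13  d2:17  d3:13  d4:9 — peak 17.

17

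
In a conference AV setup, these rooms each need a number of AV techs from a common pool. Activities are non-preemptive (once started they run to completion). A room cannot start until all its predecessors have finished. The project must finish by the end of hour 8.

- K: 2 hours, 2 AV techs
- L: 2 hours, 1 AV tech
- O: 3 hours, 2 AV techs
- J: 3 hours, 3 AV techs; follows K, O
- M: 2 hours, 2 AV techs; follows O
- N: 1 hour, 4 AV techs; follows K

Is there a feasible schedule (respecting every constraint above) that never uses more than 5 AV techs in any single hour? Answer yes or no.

Schedule K@1, L@1, O@1, J@4, M@4, N@7: h1:5  h2:5  h3:2  h4:5  h5:5  h6:3  h7:4  h8:0 — peak 5 ≤ 5.

yes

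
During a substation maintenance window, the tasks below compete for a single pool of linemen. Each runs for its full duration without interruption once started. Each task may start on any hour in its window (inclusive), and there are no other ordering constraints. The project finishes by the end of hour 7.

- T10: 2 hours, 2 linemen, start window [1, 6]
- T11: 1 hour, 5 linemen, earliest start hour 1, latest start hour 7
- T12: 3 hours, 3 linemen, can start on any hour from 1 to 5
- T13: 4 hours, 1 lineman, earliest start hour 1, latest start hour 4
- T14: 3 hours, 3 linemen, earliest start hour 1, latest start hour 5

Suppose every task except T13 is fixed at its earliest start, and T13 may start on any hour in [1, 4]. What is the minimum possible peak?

13

T13@1: h1:14  h2:9  h3:7  h4:1  h5:0  h6:0  h7:0 → peak 14
T13@2: h1:13  h2:9  h3:7  h4:1  h5:1  h6:0  h7:0 → peak 13
T13@3: h1:13  h2:8  h3:7  h4:1  h5:1  h6:1  h7:0 → peak 13
T13@4: h1:13  h2:8  h3:6  h4:1  h5:1  h6:1  h7:1 → peak 13
Best is T13@2, peak 13.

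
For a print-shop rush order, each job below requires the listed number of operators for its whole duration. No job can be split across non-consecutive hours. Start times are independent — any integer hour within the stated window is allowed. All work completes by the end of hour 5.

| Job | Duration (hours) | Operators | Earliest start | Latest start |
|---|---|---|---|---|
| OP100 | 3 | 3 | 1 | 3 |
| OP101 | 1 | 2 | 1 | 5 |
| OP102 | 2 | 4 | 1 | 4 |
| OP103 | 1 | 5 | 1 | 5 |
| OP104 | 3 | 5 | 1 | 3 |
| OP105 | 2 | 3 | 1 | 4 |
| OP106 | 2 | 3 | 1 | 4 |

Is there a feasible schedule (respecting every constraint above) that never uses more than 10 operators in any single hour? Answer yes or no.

no

Total operator-hours = 51; over 5 hours the average is 51/5 > 10, so some hour must exceed 10.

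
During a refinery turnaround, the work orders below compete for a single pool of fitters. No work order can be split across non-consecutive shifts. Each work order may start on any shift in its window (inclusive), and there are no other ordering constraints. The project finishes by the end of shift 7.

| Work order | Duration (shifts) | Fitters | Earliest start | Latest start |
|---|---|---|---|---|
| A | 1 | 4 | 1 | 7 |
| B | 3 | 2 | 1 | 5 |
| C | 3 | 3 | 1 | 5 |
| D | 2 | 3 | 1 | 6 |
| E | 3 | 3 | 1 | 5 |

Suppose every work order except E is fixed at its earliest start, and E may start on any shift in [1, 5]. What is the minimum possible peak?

12

E@1: s1:15  s2:11  s3:8  s4:0  s5:0  s6:0  s7:0 → peak 15
E@2: s1:12  s2:11  s3:8  s4:3  s5:0  s6:0  s7:0 → peak 12
E@3: s1:12  s2:8  s3:8  s4:3  s5:3  s6:0  s7:0 → peak 12
E@4: s1:12  s2:8  s3:5  s4:3  s5:3  s6:3  s7:0 → peak 12
E@5: s1:12  s2:8  s3:5  s4:0  s5:3  s6:3  s7:3 → peak 12
Best is E@2, peak 12.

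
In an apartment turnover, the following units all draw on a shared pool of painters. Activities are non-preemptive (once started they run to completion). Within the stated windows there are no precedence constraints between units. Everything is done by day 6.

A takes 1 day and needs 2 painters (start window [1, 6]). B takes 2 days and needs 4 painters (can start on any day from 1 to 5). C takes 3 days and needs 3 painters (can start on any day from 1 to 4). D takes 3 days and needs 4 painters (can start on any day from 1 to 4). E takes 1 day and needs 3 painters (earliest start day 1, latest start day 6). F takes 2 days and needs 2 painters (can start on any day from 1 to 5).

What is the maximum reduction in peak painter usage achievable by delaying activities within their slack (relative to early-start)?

11

Early-start peak: d1:18  d2:13  d3:7  d4:0  d5:0  d6:0 ⇒ 18.
Leveled (A@1, B@1, C@2, D@3, E@6, F@5): d1:6  d2:7  d3:7  d4:7  d5:6  d6:5 ⇒ 7.
Reduction 18 − 7 = 11.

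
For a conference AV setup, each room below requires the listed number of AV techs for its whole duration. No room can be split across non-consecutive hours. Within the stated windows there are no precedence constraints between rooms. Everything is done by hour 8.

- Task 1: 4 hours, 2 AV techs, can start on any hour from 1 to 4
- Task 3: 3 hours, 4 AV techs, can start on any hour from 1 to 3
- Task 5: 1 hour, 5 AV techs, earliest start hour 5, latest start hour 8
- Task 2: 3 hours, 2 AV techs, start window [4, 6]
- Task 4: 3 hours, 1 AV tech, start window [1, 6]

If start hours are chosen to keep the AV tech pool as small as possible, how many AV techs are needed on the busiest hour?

Early-start (Task 1@1, Task 3@1, Task 5@5, Task 2@4, Task 4@1) gives peak 7: h1:7  h2:7  h3:7  h4:4  h5:7  h6:2  h7:0  h8:0.
Shift Task 1→4, Task 5→8.
Schedule Task 1@4, Task 3@1, Task 5@8, Task 2@4, Task 4@1: h1:5  h2:5  h3:5  h4:4  h5:4  h6:4  h7:2  h8:5 — peak 5.
Total AV tech-hours = 34 over 8 hours ⇒ peak ≥ ⌈34/8⌉ = 5, so 5 is optimal.

5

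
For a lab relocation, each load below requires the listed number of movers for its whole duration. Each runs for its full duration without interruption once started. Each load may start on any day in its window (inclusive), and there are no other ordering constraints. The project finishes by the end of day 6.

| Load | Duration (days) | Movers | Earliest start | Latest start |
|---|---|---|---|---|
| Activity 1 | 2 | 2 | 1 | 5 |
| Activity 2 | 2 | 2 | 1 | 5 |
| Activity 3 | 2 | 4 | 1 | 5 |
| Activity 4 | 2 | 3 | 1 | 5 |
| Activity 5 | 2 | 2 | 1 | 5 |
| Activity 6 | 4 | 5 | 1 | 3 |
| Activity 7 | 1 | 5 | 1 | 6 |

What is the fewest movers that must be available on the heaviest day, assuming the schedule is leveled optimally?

Early-start (Activity 1@1, Activity 2@1, Activity 3@1, Activity 4@1, Activity 5@1, Activity 6@1, Activity 7@1) gives peak 23: d1:23  d2:18  d3:5  d4:5  d5:0  d6:0.
Shift Activity 4→3, Activity 6→3, Activity 7→5.
Schedule Activity 1@1, Activity 2@1, Activity 3@1, Activity 4@3, Activity 5@1, Activity 6@3, Activity 7@5: d1:10  d2:10  d3:8  d4:8  d5:10  d6:5 — peak 10.

10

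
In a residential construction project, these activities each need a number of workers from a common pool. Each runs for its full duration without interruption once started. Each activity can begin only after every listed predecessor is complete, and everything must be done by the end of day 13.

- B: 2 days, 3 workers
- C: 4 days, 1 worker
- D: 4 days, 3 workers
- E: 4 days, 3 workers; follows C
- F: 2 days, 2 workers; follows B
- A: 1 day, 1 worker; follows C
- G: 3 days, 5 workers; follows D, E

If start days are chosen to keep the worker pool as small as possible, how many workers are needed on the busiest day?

5

Early-start (B@1, C@1, D@1, E@5, F@3, A@5, G@9) gives peak 7: d1:7  d2:7  d3:6  d4:6  d5:4  d6:3  d7:3  d8:3  d9:5  d10:5  d11:5  d12:0  d13:0.
Shift D→3, E→7, F→5, A→7, G→11.
Schedule B@1, C@1, D@3, E@7, F@5, A@7, G@11: d1:4  d2:4  d3:4  d4:4  d5:5  d6:5  d7:4  d8:3  d9:3  d10:3  d11:5  d12:5  d13:5 — peak 5.
Total worker-days = 54 over 13 days ⇒ peak ≥ ⌈54/13⌉ = 5, so 5 is optimal.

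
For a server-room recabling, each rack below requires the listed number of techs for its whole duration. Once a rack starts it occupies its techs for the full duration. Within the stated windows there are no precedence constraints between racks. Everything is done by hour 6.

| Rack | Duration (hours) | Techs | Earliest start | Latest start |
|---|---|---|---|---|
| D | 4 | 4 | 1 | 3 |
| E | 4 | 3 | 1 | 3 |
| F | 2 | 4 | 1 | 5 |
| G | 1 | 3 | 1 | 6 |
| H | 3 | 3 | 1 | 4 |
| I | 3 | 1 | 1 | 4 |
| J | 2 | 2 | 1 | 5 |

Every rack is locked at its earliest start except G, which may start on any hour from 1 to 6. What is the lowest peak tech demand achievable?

17

G@1: h1:20  h2:17  h3:11  h4:7  h5:0  h6:0 → peak 20
G@2: h1:17  h2:20  h3:11  h4:7  h5:0  h6:0 → peak 20
G@3: h1:17  h2:17  h3:14  h4:7  h5:0  h6:0 → peak 17
G@4: h1:17  h2:17  h3:11  h4:10  h5:0  h6:0 → peak 17
G@5: h1:17  h2:17  h3:11  h4:7  h5:3  h6:0 → peak 17
G@6: h1:17  h2:17  h3:11  h4:7  h5:0  h6:3 → peak 17
Best is G@3, peak 17.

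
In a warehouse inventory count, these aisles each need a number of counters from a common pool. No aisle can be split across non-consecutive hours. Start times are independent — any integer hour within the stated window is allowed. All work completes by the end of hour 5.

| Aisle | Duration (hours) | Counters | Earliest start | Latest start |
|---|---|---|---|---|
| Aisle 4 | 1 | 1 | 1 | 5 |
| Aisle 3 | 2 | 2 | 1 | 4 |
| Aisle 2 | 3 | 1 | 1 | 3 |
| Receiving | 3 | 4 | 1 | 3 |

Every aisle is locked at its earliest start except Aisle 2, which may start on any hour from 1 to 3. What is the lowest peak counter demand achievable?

7

Aisle 2@1: h1:8  h2:7  h3:5  h4:0  h5:0 → peak 8
Aisle 2@2: h1:7  h2:7  h3:5  h4:1  h5:0 → peak 7
Aisle 2@3: h1:7  h2:6  h3:5  h4:1  h5:1 → peak 7
Best is Aisle 2@2, peak 7.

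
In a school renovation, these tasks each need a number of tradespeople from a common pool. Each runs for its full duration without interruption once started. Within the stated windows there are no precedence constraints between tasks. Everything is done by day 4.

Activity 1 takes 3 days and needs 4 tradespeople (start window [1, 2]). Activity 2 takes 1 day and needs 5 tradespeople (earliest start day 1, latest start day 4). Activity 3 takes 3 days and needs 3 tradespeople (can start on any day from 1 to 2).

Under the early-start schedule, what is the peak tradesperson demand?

12

Early-start schedule: Activity 1@1, Activity 2@1, Activity 3@1.
Load per day: day 1: 12, day 2: 7, day 3: 7, day 4: 0.
Peak is 12.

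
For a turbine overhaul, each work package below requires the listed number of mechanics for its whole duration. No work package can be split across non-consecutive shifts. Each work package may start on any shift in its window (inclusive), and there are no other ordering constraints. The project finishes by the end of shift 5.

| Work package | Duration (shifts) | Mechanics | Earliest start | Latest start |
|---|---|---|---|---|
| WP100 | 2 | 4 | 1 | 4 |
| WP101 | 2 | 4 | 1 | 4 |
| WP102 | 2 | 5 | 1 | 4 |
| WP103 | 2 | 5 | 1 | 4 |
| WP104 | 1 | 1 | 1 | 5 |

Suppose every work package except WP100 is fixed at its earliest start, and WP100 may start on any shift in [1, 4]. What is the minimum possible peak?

15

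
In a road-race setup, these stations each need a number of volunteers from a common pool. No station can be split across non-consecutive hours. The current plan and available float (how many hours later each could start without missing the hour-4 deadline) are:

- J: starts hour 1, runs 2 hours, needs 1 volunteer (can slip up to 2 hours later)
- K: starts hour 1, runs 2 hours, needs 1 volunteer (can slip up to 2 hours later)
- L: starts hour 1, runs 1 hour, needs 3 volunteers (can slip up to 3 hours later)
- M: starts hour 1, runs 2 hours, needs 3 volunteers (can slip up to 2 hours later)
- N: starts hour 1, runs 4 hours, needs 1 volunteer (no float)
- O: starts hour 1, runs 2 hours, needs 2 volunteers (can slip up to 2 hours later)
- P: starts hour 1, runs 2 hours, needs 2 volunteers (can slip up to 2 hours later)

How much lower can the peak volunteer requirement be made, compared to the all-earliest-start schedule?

6

Early-start peak: h1:13  h2:10  h3:1  h4:1 ⇒ 13.
Leveled (J@1, K@1, L@3, M@3, N@1, O@1, P@1): h1:7  h2:7  h3:7  h4:4 ⇒ 7.
Reduction 13 − 7 = 6.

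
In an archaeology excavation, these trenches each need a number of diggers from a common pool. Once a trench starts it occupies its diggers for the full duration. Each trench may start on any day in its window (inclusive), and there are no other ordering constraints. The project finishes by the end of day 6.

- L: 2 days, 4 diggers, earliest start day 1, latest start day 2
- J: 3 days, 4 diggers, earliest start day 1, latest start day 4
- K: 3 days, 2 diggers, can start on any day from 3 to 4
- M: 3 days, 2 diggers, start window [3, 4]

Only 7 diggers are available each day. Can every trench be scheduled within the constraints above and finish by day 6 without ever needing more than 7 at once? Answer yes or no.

no

The minimum achievable peak is 8; 7 < 8, so no feasible schedule stays within the cap.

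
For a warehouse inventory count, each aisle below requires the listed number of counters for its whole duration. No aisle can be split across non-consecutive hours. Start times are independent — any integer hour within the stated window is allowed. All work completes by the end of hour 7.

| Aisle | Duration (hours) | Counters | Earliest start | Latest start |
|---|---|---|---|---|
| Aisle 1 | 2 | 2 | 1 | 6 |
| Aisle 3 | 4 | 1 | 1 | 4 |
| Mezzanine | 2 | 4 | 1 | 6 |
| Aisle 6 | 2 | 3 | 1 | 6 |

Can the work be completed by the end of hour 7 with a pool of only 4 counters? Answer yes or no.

Schedule Aisle 1@1, Aisle 3@1, Mezzanine@5, Aisle 6@3: h1:3  h2:3  h3:4  h4:4  h5:4  h6:4  h7:0 — peak 4 ≤ 4.

yes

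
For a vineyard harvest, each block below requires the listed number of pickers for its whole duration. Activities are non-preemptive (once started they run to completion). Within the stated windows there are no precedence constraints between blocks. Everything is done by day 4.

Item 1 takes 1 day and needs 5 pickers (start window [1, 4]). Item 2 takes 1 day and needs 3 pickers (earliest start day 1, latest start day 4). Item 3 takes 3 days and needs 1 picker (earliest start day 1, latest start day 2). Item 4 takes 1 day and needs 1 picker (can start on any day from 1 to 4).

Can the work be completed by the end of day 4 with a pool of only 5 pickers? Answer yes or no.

Schedule Item 1@1, Item 2@2, Item 3@2, Item 4@2: d1:5  d2:5  d3:1  d4:1 — peak 5 ≤ 5.

yes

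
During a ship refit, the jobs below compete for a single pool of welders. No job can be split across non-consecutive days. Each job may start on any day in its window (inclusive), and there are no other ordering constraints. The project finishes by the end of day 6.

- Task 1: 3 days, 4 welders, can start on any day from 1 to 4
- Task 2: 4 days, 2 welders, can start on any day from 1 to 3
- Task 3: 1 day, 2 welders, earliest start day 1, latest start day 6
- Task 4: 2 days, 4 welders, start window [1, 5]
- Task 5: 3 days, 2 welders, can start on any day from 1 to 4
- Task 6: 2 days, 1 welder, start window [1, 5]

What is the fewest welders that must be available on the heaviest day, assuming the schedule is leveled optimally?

Early-start (Task 1@1, Task 2@1, Task 3@1, Task 4@1, Task 5@1, Task 6@1) gives peak 15: d1:15  d2:13  d3:8  d4:2  d5:0  d6:0.
Shift Task 3→4, Task 4→5, Task 5→4.
Schedule Task 1@1, Task 2@1, Task 3@4, Task 4@5, Task 5@4, Task 6@1: d1:7  d2:7  d3:6  d4:6  d5:6  d6:6 — peak 7.
Total welder-days = 38 over 6 days ⇒ peak ≥ ⌈38/6⌉ = 7, so 7 is optimal.

7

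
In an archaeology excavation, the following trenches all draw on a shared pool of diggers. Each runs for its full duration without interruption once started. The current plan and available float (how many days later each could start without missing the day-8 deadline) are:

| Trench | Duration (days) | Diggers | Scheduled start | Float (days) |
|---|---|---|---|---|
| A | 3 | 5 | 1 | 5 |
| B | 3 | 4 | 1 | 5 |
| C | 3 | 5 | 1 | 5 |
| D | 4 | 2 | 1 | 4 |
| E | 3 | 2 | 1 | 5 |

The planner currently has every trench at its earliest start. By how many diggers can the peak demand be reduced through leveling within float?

Early-start peak: d1:18  d2:18  d3:18  d4:2  d5:0  d6:0  d7:0  d8:0 ⇒ 18.
Leveled (A@1, B@1, C@4, D@4, E@4): d1:9  d2:9  d3:9  d4:9  d5:9  d6:9  d7:2  d8:0 ⇒ 9.
Reduction 18 − 9 = 9.

9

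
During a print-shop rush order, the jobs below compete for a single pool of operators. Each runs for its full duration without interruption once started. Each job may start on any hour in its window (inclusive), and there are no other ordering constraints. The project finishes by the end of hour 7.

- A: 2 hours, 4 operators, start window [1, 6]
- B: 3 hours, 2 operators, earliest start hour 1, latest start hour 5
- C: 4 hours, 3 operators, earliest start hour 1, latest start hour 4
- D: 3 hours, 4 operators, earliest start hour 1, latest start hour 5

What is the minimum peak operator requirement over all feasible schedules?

7

Early-start (A@1, B@1, C@1, D@1) gives peak 13: h1:13  h2:13  h3:9  h4:3  h5:0  h6:0  h7:0.
Shift C→3, D→4.
Schedule A@1, B@1, C@3, D@4: h1:6  h2:6  h3:5  h4:7  h5:7  h6:7  h7:0 — peak 7.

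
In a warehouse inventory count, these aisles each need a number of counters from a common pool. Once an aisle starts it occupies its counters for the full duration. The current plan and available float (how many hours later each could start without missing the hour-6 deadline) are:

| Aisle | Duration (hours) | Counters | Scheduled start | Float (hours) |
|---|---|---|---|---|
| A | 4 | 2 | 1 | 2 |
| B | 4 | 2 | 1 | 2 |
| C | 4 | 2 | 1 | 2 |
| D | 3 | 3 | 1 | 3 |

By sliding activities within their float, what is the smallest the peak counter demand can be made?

9

Schedule A@1, B@1, C@1, D@1: h1:9  h2:9  h3:9  h4:6  h5:0  h6:0 — peak 9.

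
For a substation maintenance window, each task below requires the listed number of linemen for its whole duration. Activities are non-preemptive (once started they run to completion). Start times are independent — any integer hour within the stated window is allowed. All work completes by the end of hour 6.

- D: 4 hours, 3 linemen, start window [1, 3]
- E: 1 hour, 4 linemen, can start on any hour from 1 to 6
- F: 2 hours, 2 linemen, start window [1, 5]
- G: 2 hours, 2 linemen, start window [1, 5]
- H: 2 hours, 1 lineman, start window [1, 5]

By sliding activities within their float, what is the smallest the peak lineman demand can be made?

5

Early-start (D@1, E@1, F@1, G@1, H@1) gives peak 12: h1:12  h2:8  h3:3  h4:3  h5:0  h6:0.
Shift E→5, G→3, H→5.
Schedule D@1, E@5, F@1, G@3, H@5: h1:5  h2:5  h3:5  h4:5  h5:5  h6:1 — peak 5.
Total lineman-hours = 26 over 6 hours ⇒ peak ≥ ⌈26/6⌉ = 5, so 5 is optimal.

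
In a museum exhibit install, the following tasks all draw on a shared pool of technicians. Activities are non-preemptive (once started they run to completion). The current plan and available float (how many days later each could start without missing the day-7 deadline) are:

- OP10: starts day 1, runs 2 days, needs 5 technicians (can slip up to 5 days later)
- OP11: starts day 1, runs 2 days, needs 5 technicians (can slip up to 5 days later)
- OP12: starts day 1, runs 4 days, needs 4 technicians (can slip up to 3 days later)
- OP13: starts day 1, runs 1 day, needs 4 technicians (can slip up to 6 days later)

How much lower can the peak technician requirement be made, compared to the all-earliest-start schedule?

Early-start peak: d1:18  d2:14  d3:4  d4:4  d5:0  d6:0  d7:0 ⇒ 18.
Leveled (OP10@1, OP11@3, OP12@1, OP13@5): d1:9  d2:9  d3:9  d4:9  d5:4  d6:0  d7:0 ⇒ 9.
Reduction 18 − 9 = 9.

9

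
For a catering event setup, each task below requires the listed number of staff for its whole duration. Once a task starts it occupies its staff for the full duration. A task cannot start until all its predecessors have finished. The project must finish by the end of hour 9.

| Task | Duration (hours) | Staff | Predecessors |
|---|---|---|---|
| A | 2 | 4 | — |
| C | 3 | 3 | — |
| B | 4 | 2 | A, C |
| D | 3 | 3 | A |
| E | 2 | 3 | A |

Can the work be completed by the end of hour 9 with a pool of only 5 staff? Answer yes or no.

no

The minimum achievable peak is 6; 5 < 6, so no feasible schedule stays within the cap.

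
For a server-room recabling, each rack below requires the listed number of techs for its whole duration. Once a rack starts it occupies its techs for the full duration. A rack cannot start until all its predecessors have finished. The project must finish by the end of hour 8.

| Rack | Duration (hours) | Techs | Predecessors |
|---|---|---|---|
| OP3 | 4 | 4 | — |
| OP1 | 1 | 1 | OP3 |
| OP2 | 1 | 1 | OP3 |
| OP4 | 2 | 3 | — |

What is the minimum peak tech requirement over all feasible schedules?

4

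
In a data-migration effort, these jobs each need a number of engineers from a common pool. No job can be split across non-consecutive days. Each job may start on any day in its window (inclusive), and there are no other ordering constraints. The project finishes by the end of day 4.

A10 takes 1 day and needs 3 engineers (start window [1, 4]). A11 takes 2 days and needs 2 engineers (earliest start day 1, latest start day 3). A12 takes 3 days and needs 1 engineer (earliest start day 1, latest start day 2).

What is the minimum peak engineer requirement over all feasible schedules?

3

Early-start (A10@1, A11@1, A12@1) gives peak 6: d1:6  d2:3  d3:1  d4:0.
Shift A11→2, A12→2.
Schedule A10@1, A11@2, A12@2: d1:3  d2:3  d3:3  d4:1 — peak 3.
Total engineer-days = 10 over 4 days ⇒ peak ≥ ⌈10/4⌉ = 3, so 3 is optimal.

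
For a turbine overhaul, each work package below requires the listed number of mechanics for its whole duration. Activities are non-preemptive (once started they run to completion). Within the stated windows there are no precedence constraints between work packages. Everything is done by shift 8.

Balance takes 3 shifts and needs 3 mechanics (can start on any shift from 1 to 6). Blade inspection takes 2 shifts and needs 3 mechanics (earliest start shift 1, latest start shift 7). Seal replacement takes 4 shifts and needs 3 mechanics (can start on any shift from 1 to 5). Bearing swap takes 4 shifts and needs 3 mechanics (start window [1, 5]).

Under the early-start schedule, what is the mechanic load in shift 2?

12

At early start, shift 2 has: Balance, Blade inspection, Seal replacement, Bearing swap.
Demand: 3 + 3 + 3 + 3 = 12.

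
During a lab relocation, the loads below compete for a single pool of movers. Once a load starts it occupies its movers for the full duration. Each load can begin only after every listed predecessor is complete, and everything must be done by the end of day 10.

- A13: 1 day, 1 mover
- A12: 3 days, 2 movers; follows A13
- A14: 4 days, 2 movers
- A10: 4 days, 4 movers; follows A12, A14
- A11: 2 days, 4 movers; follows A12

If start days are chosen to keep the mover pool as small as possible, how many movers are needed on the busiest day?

4

Early-start (A13@1, A12@2, A14@1, A10@5, A11@5) gives peak 8: d1:3  d2:4  d3:4  d4:4  d5:8  d6:8  d7:4  d8:4  d9:0  d10:0.
Shift A11→9.
Schedule A13@1, A12@2, A14@1, A10@5, A11@9: d1:3  d2:4  d3:4  d4:4  d5:4  d6:4  d7:4  d8:4  d9:4  d10:4 — peak 4.
Total mover-days = 39 over 10 days ⇒ peak ≥ ⌈39/10⌉ = 4, so 4 is optimal.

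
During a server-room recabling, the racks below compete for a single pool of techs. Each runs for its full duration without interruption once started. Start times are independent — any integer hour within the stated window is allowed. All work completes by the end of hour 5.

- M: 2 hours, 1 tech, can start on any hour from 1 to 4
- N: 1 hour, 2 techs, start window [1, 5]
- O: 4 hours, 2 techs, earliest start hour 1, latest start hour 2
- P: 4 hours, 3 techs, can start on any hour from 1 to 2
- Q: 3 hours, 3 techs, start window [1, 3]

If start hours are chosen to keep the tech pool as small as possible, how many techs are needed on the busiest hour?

8

Early-start (M@1, N@1, O@1, P@1, Q@1) gives peak 11: h1:11  h2:9  h3:8  h4:5  h5:0.
Shift Q→3.
Schedule M@1, N@1, O@1, P@1, Q@3: h1:8  h2:6  h3:8  h4:8  h5:3 — peak 8.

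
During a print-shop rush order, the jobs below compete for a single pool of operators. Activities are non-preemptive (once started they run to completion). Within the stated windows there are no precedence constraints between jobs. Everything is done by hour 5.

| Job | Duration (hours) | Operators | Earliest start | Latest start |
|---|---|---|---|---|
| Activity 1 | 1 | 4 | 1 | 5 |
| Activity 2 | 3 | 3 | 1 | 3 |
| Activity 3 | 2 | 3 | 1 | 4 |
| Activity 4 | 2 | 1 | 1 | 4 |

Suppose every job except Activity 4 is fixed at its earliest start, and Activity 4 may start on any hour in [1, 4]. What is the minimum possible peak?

Activity 4@1: h1:11  h2:7  h3:3  h4:0  h5:0 → peak 11
Activity 4@2: h1:10  h2:7  h3:4  h4:0  h5:0 → peak 10
Activity 4@3: h1:10  h2:6  h3:4  h4:1  h5:0 → peak 10
Activity 4@4: h1:10  h2:6  h3:3  h4:1  h5:1 → peak 10
Best is Activity 4@2, peak 10.

10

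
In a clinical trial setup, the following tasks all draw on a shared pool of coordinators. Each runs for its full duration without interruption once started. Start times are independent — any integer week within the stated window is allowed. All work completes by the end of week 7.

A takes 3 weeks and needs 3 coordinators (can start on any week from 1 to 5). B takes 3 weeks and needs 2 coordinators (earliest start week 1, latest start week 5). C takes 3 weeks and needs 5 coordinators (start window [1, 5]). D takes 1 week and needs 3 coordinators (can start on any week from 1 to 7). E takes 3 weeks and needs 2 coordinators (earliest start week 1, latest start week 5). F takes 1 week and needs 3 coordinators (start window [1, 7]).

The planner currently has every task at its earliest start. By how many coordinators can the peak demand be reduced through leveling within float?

Early-start peak: w1:18  w2:12  w3:12  w4:0  w5:0  w6:0  w7:0 ⇒ 18.
Leveled (A@1, B@1, C@4, D@7, E@1, F@7): w1:7  w2:7  w3:7  w4:5  w5:5  w6:5  w7:6 ⇒ 7.
Reduction 18 − 7 = 11.

11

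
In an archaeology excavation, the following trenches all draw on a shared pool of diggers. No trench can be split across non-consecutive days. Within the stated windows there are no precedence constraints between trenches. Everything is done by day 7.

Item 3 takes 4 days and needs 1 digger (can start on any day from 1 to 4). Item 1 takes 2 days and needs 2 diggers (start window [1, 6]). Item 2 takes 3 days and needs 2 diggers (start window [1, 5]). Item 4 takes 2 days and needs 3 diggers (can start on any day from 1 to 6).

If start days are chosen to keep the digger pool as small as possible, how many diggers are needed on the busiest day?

3

Early-start (Item 3@1, Item 1@1, Item 2@1, Item 4@1) gives peak 8: d1:8  d2:8  d3:3  d4:1  d5:0  d6:0  d7:0.
Shift Item 2→3, Item 4→6.
Schedule Item 3@1, Item 1@1, Item 2@3, Item 4@6: d1:3  d2:3  d3:3  d4:3  d5:2  d6:3  d7:3 — peak 3.
Total digger-days = 20 over 7 days ⇒ peak ≥ ⌈20/7⌉ = 3, so 3 is optimal.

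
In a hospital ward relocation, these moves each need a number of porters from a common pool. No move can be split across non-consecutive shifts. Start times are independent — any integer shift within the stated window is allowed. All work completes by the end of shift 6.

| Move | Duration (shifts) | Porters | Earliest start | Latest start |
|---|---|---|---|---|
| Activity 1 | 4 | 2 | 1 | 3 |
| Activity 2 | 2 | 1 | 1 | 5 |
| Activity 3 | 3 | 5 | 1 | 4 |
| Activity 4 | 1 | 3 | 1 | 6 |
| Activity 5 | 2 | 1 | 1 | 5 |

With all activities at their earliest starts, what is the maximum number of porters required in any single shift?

Early-start schedule: Activity 1@1, Activity 2@1, Activity 3@1, Activity 4@1, Activity 5@1.
Load per shift: shift 1: 12, shift 2: 9, shift 3: 7, shift 4: 2, shift 5: 0, shift 6: 0.
Peak is 12.

12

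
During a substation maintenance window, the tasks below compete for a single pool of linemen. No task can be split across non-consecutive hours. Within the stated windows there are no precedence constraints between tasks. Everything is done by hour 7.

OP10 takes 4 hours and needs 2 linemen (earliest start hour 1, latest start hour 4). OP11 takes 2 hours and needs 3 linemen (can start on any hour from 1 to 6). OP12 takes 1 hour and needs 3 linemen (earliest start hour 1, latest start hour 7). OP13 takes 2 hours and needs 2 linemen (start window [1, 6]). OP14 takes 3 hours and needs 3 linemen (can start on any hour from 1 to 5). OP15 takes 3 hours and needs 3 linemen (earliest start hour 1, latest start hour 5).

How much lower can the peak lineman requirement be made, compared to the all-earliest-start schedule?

9

Early-start peak: h1:16  h2:13  h3:8  h4:2  h5:0  h6:0  h7:0 ⇒ 16.
Leveled (OP10@1, OP11@1, OP12@3, OP13@1, OP14@4, OP15@5): h1:7  h2:7  h3:5  h4:5  h5:6  h6:6  h7:3 ⇒ 7.
Reduction 16 − 7 = 9.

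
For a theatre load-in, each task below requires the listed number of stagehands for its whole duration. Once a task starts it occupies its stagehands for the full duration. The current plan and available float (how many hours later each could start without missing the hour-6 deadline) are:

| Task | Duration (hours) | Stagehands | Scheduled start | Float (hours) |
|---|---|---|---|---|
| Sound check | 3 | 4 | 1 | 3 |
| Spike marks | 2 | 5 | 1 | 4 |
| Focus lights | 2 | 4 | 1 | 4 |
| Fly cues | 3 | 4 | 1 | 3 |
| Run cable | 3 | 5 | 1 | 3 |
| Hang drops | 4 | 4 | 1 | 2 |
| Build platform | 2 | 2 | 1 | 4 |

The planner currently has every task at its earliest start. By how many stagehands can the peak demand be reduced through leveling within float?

14

Early-start peak: h1:28  h2:28  h3:17  h4:4  h5:0  h6:0 ⇒ 28.
Leveled (Sound check@1, Spike marks@1, Focus lights@4, Fly cues@4, Run cable@1, Hang drops@3, Build platform@4): h1:14  h2:14  h3:13  h4:14  h5:14  h6:8 ⇒ 14.
Reduction 28 − 14 = 14.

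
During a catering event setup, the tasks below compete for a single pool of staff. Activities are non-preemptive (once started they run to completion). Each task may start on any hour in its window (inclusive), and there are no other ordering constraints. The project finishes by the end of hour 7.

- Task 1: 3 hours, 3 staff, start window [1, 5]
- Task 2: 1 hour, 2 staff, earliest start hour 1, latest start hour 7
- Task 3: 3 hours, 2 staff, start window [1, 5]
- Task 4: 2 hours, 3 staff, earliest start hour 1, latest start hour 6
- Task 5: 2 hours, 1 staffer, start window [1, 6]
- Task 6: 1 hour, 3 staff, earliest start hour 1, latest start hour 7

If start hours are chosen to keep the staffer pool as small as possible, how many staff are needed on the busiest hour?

Early-start (Task 1@1, Task 2@1, Task 3@1, Task 4@1, Task 5@1, Task 6@1) gives peak 14: h1:14  h2:9  h3:5  h4:0  h5:0  h6:0  h7:0.
Shift Task 3→2, Task 4→4, Task 5→5, Task 6→6.
Schedule Task 1@1, Task 2@1, Task 3@2, Task 4@4, Task 5@5, Task 6@6: h1:5  h2:5  h3:5  h4:5  h5:4  h6:4  h7:0 — peak 5.

5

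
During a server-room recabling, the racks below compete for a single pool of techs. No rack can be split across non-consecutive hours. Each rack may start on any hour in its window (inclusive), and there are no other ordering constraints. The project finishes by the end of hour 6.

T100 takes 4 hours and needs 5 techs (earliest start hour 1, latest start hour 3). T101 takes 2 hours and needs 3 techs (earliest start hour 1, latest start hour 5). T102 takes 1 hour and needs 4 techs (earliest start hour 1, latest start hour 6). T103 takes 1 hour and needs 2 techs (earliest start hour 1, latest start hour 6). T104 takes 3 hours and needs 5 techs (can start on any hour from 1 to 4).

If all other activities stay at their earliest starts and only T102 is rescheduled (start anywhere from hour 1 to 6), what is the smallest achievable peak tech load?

T102@1: h1:19  h2:13  h3:10  h4:5  h5:0  h6:0 → peak 19
T102@2: h1:15  h2:17  h3:10  h4:5  h5:0  h6:0 → peak 17
T102@3: h1:15  h2:13  h3:14  h4:5  h5:0  h6:0 → peak 15
T102@4: h1:15  h2:13  h3:10  h4:9  h5:0  h6:0 → peak 15
T102@5: h1:15  h2:13  h3:10  h4:5  h5:4  h6:0 → peak 15
T102@6: h1:15  h2:13  h3:10  h4:5  h5:0  h6:4 → peak 15
Best is T102@3, peak 15.

15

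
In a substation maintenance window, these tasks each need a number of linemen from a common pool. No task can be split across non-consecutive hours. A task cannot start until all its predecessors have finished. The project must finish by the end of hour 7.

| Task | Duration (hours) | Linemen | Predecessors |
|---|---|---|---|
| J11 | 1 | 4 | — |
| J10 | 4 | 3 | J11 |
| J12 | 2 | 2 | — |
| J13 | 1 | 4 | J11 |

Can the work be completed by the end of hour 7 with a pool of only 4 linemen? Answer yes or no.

no

The minimum achievable peak is 5; 4 < 5, so no feasible schedule stays within the cap.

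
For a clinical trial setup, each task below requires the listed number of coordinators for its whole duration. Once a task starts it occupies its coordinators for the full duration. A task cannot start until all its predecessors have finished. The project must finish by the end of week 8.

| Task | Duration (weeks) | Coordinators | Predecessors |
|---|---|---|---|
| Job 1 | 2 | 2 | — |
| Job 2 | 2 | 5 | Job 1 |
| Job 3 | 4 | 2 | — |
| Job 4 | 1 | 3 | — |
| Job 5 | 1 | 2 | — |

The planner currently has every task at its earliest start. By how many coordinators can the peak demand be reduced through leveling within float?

Early-start peak: w1:9  w2:4  w3:7  w4:7  w5:0  w6:0  w7:0  w8:0 ⇒ 9.
Leveled (Job 1@1, Job 2@3, Job 3@5, Job 4@1, Job 5@2): w1:5  w2:4  w3:5  w4:5  w5:2  w6:2  w7:2  w8:2 ⇒ 5.
Reduction 9 − 5 = 4.

4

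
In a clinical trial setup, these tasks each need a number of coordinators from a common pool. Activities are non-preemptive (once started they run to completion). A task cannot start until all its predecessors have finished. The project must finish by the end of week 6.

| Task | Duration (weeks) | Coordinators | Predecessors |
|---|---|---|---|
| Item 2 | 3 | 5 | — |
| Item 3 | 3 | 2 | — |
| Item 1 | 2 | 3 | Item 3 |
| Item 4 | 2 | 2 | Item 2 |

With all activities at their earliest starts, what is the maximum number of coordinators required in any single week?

7

Early-start schedule: Item 2@1, Item 3@1, Item 1@4, Item 4@4.
Load per week: week 1: 7, week 2: 7, week 3: 7, week 4: 5, week 5: 5, week 6: 0.
Peak is 7.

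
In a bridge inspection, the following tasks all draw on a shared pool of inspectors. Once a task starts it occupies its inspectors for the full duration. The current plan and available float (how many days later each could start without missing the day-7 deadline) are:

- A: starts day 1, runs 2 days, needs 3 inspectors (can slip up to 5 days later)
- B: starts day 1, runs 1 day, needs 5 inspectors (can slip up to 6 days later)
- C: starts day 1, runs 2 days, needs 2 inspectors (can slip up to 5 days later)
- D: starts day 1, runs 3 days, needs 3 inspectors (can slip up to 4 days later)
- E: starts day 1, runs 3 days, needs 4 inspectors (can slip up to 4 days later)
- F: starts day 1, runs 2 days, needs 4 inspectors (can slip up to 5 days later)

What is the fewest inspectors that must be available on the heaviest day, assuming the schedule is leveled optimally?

Early-start (A@1, B@1, C@1, D@1, E@1, F@1) gives peak 21: d1:21  d2:16  d3:7  d4:0  d5:0  d6:0  d7:0.
Shift B→3, C→3, D→4, E→5.
Schedule A@1, B@3, C@3, D@4, E@5, F@1: d1:7  d2:7  d3:7  d4:5  d5:7  d6:7  d7:4 — peak 7.
Total inspector-days = 44 over 7 days ⇒ peak ≥ ⌈44/7⌉ = 7, so 7 is optimal.

7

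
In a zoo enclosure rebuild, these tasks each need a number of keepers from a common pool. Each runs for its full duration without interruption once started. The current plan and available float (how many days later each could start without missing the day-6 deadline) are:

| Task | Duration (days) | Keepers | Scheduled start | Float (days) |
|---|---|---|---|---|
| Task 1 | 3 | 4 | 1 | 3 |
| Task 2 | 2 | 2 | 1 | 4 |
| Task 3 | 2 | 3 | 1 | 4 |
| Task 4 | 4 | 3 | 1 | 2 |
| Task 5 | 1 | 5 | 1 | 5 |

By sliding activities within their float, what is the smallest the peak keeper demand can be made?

Early-start (Task 1@1, Task 2@1, Task 3@1, Task 4@1, Task 5@1) gives peak 17: d1:17  d2:12  d3:7  d4:3  d5:0  d6:0.
Shift Task 2→5, Task 3→4, Task 5→6.
Schedule Task 1@1, Task 2@5, Task 3@4, Task 4@1, Task 5@6: d1:7  d2:7  d3:7  d4:6  d5:5  d6:7 — peak 7.
Total keeper-days = 39 over 6 days ⇒ peak ≥ ⌈39/6⌉ = 7, so 7 is optimal.

7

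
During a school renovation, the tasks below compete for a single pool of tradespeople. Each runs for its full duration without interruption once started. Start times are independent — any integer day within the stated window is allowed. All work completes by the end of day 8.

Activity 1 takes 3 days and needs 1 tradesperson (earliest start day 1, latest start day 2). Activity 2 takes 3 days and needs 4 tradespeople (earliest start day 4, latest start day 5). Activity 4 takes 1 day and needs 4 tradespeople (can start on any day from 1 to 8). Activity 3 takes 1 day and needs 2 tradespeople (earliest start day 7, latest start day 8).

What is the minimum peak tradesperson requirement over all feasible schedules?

4

Early-start (Activity 1@1, Activity 2@4, Activity 4@1, Activity 3@7) gives peak 5: d1:5  d2:1  d3:1  d4:4  d5:4  d6:4  d7:2  d8:0.
Shift Activity 4→7, Activity 3→8.
Schedule Activity 1@1, Activity 2@4, Activity 4@7, Activity 3@8: d1:1  d2:1  d3:1  d4:4  d5:4  d6:4  d7:4  d8:2 — peak 4.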